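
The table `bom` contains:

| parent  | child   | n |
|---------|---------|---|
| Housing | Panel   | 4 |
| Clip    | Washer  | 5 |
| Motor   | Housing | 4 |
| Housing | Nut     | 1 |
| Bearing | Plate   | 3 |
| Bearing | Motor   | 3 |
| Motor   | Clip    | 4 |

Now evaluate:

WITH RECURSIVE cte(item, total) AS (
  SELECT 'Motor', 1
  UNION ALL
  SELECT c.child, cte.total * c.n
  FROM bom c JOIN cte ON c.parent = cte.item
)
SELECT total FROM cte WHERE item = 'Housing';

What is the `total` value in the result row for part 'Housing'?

Base: (Motor, total=1).
Iteration 1: components of {Motor} -> Clip = 1*4 = 4, Housing = 1*4 = 4.
Iteration 2: components of {Clip,Housing} -> Nut = 4*1 = 4, Panel = 4*4 = 16, Washer = 4*5 = 20.
Iteration 3: no further components; recursion stops.

4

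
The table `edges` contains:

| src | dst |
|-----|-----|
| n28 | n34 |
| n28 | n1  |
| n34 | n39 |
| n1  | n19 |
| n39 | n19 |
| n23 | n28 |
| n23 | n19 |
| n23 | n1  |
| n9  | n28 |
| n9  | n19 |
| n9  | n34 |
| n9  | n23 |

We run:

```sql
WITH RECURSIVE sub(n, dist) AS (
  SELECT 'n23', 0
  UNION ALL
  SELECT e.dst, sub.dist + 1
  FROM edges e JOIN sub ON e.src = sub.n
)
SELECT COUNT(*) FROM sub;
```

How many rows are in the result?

Base: (n23, dist=0).
Iteration 1: edges from {n23} -> (n1, dist=1), (n19, dist=1), (n28, dist=1).
Iteration 2: edges from {n1,n19,n28} -> (n1, dist=2), (n19, dist=2), (n34, dist=2).
Iteration 3: edges from {n1,n19,n34} -> (n19, dist=3), (n39, dist=3).
Iteration 4: edges from {n19,n39} -> (n19, dist=4).
Iteration 5: no outgoing edges from {n19}; recursion stops.
Total rows emitted: 10.

10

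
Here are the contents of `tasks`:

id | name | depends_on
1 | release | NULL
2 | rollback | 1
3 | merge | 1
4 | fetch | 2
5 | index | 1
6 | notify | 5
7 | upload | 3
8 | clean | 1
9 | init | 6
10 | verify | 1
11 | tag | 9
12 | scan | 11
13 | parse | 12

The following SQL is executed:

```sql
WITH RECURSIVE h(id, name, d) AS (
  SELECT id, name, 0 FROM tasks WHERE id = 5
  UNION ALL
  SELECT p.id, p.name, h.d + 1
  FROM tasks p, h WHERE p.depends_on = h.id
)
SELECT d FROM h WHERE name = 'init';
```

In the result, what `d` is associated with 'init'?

Base: id=5 (index) at d 0.
Iteration 1: rows with depends_on in {5} -> notify (id 6, d 1).
Iteration 2: rows with depends_on in {6} -> init (id 9, d 2).
Iteration 3: rows with depends_on in {9} -> tag (id 11, d 3).
Iteration 4: rows with depends_on in {11} -> scan (id 12, d 4).
Iteration 5: rows with depends_on in {12} -> parse (id 13, d 5).
Iteration 6: no rows with depends_on in {13}; recursion stops.

2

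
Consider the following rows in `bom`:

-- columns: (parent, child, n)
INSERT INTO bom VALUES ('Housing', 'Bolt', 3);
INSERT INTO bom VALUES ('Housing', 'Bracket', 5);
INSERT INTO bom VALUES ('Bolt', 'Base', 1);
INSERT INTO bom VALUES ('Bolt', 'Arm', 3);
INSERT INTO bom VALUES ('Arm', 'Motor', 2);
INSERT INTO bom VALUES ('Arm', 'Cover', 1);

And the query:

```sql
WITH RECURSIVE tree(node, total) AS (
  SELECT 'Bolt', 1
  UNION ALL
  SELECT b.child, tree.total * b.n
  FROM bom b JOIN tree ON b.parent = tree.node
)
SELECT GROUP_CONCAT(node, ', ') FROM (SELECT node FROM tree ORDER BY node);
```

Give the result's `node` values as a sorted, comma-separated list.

Base: (Bolt, total=1).
Iteration 1: components of {Bolt} -> Arm = 1*3 = 3, Base = 1*1 = 1.
Iteration 2: components of {Arm,Base} -> Cover = 3*1 = 3, Motor = 3*2 = 6.
Iteration 3: no further components; recursion stops.

Arm, Base, Bolt, Cover, Motor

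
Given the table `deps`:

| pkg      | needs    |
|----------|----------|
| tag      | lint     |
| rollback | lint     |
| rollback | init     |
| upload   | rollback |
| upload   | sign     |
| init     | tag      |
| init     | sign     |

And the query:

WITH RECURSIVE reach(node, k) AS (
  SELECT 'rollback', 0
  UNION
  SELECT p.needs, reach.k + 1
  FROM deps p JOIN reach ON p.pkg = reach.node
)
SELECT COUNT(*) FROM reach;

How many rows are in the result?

6

Base: (rollback, k=0).
Iteration 1: edges from {rollback} -> (init, k=1), (lint, k=1).
Iteration 2: edges from {init,lint} -> (sign, k=2), (tag, k=2).
Iteration 3: edges from {sign,tag} -> (lint, k=3).
Iteration 4: no outgoing edges from {lint}; recursion stops.
Total rows emitted: 6.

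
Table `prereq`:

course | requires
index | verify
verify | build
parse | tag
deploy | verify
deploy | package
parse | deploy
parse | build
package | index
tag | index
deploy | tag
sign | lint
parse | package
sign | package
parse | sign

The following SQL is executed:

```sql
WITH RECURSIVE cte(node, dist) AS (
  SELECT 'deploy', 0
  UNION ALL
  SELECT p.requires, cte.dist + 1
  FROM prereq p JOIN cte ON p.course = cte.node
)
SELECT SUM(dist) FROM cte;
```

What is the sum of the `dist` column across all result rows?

23

Base: (deploy, dist=0).
Iteration 1: edges from {deploy} -> (package, dist=1), (tag, dist=1), (verify, dist=1).
Iteration 2: edges from {package,tag,verify} -> (build, dist=2), (index, dist=2) x2. [UNION ALL keeps all 3 new rows, including repeats]
Iteration 3: edges from {build,index} -> (verify, dist=3) x2. [UNION ALL keeps all 2 new rows, including repeats]
Iteration 4: edges from {verify} -> (build, dist=4) x2. [UNION ALL keeps all 2 new rows, including repeats]
Iteration 5: no outgoing edges from {build}; recursion stops.
SUM(dist) = 0 + 1 + 1 + 1 + 2 + 2 + 2 + 3 + 3 + 4 + 4 = 23.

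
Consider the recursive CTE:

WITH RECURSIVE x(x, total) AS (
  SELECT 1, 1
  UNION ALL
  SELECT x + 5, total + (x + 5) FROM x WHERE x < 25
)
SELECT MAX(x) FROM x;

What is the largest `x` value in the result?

Base: x=1, total=1.
Iteration 1: 1 < 25 holds -> x = 1 + 5 = 6, total = 1 + 6 = 7.
Iteration 2: 6 < 25 holds -> x = 6 + 5 = 11, total = 7 + 11 = 18.
Iteration 3: 11 < 25 holds -> x = 11 + 5 = 16, total = 18 + 16 = 34.
Iteration 4: 16 < 25 holds -> x = 16 + 5 = 21, total = 34 + 21 = 55.
Iteration 5: 21 < 25 holds -> x = 21 + 5 = 26, total = 55 + 26 = 81.
Iteration 6: 26 < 25 fails; recursion stops.
x values: 1, 6, 11, 16, 21, 26; the maximum is 26.

26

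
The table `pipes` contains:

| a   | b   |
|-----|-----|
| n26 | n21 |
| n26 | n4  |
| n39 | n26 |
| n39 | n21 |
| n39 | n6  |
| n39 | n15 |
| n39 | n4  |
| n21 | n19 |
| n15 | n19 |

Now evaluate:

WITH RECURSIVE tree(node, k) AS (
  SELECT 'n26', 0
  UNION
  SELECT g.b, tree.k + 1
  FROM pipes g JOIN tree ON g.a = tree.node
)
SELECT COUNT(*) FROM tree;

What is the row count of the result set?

4

Base: (n26, k=0).
Iteration 1: edges from {n26} -> (n21, k=1), (n4, k=1).
Iteration 2: edges from {n21,n4} -> (n19, k=2).
Iteration 3: no outgoing edges from {n19}; recursion stops.
Total rows emitted: 4.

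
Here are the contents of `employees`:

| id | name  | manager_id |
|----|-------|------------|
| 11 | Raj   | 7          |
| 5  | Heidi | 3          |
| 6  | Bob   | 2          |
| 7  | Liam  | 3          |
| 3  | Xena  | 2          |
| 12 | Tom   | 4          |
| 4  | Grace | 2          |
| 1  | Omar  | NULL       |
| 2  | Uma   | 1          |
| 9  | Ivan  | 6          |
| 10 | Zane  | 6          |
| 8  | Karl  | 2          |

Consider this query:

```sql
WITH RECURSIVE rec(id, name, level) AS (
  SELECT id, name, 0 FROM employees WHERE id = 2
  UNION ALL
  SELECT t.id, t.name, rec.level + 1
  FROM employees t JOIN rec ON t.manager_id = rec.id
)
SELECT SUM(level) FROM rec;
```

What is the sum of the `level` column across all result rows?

Base: id=2 (Uma) at level 0.
Iteration 1: rows with manager_id in {2} -> Xena (id 3, level 1), Grace (id 4, level 1), Bob (id 6, level 1), Karl (id 8, level 1).
Iteration 2: rows with manager_id in {3,4,6,8} -> Heidi (id 5, level 2), Liam (id 7, level 2), Ivan (id 9, level 2), Zane (id 10, level 2), Tom (id 12, level 2).
Iteration 3: rows with manager_id in {5,7,9,10,12} -> Raj (id 11, level 3).
Iteration 4: no rows with manager_id in {11}; recursion stops.
SUM(level) = 0 + 1 + 1 + 1 + 1 + 2 + 2 + 2 + 2 + 2 + 3 = 17.

17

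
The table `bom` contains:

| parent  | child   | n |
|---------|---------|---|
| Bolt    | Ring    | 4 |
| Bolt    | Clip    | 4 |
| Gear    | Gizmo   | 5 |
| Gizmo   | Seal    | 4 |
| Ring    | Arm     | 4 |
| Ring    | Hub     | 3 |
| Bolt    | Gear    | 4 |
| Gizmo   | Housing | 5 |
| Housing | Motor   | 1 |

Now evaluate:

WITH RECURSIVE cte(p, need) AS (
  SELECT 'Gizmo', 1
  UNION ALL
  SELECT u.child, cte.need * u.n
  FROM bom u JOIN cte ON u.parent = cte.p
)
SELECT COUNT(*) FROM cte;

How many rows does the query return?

4

Base: (Gizmo, need=1).
Iteration 1: components of {Gizmo} -> Housing = 1*5 = 5, Seal = 1*4 = 4.
Iteration 2: components of {Housing,Seal} -> Motor = 5*1 = 5.
Iteration 3: no further components; recursion stops.
Total rows emitted: 4.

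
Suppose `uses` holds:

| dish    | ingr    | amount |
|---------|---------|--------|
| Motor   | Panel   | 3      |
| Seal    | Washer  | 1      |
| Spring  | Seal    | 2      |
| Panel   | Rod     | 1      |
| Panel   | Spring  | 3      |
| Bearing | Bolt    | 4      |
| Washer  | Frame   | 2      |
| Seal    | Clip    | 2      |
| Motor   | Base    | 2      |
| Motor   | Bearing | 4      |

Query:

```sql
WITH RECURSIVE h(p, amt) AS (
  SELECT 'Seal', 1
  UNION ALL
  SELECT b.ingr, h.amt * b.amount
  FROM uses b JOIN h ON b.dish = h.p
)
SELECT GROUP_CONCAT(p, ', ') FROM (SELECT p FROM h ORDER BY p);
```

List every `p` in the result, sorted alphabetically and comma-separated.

Clip, Frame, Seal, Washer

Base: (Seal, amt=1).
Iteration 1: components of {Seal} -> Clip = 1*2 = 2, Washer = 1*1 = 1.
Iteration 2: components of {Clip,Washer} -> Frame = 1*2 = 2.
Iteration 3: no further components; recursion stops.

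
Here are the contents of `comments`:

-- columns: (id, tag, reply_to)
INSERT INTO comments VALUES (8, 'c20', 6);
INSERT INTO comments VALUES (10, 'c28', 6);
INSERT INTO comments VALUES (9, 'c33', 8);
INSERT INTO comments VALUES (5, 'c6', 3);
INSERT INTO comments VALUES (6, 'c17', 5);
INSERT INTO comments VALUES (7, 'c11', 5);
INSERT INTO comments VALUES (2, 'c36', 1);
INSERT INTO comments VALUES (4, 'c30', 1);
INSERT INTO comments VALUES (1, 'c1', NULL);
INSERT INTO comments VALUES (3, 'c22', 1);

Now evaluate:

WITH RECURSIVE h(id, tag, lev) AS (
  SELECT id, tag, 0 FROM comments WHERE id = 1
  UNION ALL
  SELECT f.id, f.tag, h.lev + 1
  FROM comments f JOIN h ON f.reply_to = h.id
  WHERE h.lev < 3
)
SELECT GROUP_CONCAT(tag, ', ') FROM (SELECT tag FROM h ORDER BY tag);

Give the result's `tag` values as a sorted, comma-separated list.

c1, c11, c17, c22, c30, c36, c6

Base: id=1 (c1) at lev 0.
Iteration 1: rows with reply_to in {1} -> c36 (id 2, lev 1), c22 (id 3, lev 1), c30 (id 4, lev 1).
Iteration 2: rows with reply_to in {2,3,4} -> c6 (id 5, lev 2).
Iteration 3: rows with reply_to in {5} -> c17 (id 6, lev 3), c11 (id 7, lev 3).
Iteration 4: lev < 3 fails for all current rows; recursion stops.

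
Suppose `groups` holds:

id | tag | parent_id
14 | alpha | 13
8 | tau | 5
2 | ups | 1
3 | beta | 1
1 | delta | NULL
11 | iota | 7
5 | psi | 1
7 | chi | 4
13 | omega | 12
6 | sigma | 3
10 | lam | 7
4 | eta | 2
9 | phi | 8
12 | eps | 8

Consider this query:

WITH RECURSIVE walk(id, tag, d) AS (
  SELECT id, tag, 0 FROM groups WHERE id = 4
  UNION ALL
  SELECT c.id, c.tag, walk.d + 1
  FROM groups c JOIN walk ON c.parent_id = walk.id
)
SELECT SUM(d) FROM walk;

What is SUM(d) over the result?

5

Base: id=4 (eta) at d 0.
Iteration 1: rows with parent_id in {4} -> chi (id 7, d 1).
Iteration 2: rows with parent_id in {7} -> lam (id 10, d 2), iota (id 11, d 2).
Iteration 3: no rows with parent_id in {10,11}; recursion stops.
SUM(d) = 0 + 1 + 2 + 2 = 5.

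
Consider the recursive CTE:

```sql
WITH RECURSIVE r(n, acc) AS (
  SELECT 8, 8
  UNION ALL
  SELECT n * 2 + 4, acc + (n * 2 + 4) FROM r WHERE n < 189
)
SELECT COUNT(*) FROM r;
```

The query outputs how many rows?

6

Base: n=8, acc=8.
Iteration 1: 8 < 189 holds -> n = 8 * 2 + 4 = 20, acc = 8 + 20 = 28.
Iteration 2: 20 < 189 holds -> n = 20 * 2 + 4 = 44, acc = 28 + 44 = 72.
Iteration 3: 44 < 189 holds -> n = 44 * 2 + 4 = 92, acc = 72 + 92 = 164.
Iteration 4: 92 < 189 holds -> n = 92 * 2 + 4 = 188, acc = 164 + 188 = 352.
Iteration 5: 188 < 189 holds -> n = 188 * 2 + 4 = 380, acc = 352 + 380 = 732.
Iteration 6: 380 < 189 fails; recursion stops.
Total rows emitted: 6.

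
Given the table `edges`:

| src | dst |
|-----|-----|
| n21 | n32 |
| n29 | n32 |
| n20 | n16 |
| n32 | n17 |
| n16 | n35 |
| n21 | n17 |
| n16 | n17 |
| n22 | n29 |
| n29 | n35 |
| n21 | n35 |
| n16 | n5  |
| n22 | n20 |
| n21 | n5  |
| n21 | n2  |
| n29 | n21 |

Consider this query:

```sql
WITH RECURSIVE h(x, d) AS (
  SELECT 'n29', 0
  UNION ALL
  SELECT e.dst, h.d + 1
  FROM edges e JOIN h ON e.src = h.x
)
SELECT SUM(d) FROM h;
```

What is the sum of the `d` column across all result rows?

18

Base: (n29, d=0).
Iteration 1: edges from {n29} -> (n21, d=1), (n32, d=1), (n35, d=1).
Iteration 2: edges from {n21,n32,n35} -> (n17, d=2) x2, (n2, d=2), (n32, d=2), (n35, d=2), (n5, d=2). [UNION ALL keeps all 6 new rows, including repeats]
Iteration 3: edges from {n17,n2,n32,n35,n5} -> (n17, d=3).
Iteration 4: no outgoing edges from {n17}; recursion stops.
SUM(d) = 0 + 1 + 1 + 1 + 2 + 2 + 2 + 2 + 2 + 2 + 3 = 18.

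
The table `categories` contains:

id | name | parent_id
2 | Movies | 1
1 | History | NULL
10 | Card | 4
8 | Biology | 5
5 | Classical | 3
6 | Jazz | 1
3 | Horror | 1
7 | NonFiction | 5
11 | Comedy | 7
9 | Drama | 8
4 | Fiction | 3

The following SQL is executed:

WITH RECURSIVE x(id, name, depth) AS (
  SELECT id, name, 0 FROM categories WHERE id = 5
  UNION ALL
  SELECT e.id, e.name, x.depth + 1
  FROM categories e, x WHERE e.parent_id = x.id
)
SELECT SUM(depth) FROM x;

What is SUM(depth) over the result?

6

Base: id=5 (Classical) at depth 0.
Iteration 1: rows with parent_id in {5} -> NonFiction (id 7, depth 1), Biology (id 8, depth 1).
Iteration 2: rows with parent_id in {7,8} -> Drama (id 9, depth 2), Comedy (id 11, depth 2).
Iteration 3: no rows with parent_id in {9,11}; recursion stops.
SUM(depth) = 0 + 1 + 1 + 2 + 2 = 6.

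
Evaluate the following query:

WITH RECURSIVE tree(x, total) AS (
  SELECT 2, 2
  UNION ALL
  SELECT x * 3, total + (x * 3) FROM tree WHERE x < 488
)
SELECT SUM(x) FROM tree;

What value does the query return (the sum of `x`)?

Base: x=2, total=2.
Iteration 1: 2 < 488 holds -> x = 2 * 3 = 6, total = 2 + 6 = 8.
Iteration 2: 6 < 488 holds -> x = 6 * 3 = 18, total = 8 + 18 = 26.
Iteration 3: 18 < 488 holds -> x = 18 * 3 = 54, total = 26 + 54 = 80.
Iteration 4: 54 < 488 holds -> x = 54 * 3 = 162, total = 80 + 162 = 242.
Iteration 5: 162 < 488 holds -> x = 162 * 3 = 486, total = 242 + 486 = 728.
Iteration 6: 486 < 488 holds -> x = 486 * 3 = 1458, total = 728 + 1458 = 2186.
Iteration 7: 1458 < 488 fails; recursion stops.
SUM(x) = 2 + 6 + 18 + 54 + 162 + 486 + 1458 = 2186.

2186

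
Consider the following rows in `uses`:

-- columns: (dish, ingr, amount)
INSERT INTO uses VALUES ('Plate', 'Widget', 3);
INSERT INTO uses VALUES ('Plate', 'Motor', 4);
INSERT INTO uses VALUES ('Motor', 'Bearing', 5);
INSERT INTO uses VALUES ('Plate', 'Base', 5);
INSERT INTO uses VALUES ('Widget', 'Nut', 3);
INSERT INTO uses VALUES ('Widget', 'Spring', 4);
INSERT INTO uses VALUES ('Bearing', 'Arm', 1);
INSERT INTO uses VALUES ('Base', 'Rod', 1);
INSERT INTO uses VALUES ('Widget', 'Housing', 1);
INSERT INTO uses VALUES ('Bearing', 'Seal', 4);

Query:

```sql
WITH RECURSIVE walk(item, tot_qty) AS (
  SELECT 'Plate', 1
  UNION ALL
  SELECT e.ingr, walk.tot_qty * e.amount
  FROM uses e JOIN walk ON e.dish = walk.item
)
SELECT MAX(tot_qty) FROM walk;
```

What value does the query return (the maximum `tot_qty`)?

Base: (Plate, tot_qty=1).
Iteration 1: components of {Plate} -> Base = 1*5 = 5, Motor = 1*4 = 4, Widget = 1*3 = 3.
Iteration 2: components of {Base,Motor,Widget} -> Bearing = 4*5 = 20, Housing = 3*1 = 3, Nut = 3*3 = 9, Rod = 5*1 = 5, Spring = 3*4 = 12.
Iteration 3: components of {Bearing,Housing,Nut,Rod,Spring} -> Arm = 20*1 = 20, Seal = 20*4 = 80.
Iteration 4: no further components; recursion stops.
tot_qty values: 1, 3, 4, 5, 9, 12, 3, 20, 5, 20, 80; the maximum is 80.

80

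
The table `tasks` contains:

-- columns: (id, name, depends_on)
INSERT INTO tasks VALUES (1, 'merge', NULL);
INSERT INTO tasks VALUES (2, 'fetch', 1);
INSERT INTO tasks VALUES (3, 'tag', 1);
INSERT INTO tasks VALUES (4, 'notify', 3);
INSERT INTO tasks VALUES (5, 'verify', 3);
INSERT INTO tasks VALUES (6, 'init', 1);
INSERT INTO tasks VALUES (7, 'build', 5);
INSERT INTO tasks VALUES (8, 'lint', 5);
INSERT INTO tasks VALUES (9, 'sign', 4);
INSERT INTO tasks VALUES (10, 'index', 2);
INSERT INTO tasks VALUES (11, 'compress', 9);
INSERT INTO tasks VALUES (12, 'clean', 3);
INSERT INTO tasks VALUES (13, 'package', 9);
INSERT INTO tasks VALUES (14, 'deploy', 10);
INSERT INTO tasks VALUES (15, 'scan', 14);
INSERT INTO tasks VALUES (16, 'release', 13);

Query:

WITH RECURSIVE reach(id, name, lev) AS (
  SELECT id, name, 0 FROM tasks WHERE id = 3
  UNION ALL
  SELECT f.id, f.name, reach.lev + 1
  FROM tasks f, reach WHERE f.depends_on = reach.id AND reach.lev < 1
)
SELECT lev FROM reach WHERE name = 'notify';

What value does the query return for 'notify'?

Base: id=3 (tag) at lev 0.
Iteration 1: rows with depends_on in {3} -> notify (id 4, lev 1), verify (id 5, lev 1), clean (id 12, lev 1).
Iteration 2: lev < 1 fails for all current rows; recursion stops.

1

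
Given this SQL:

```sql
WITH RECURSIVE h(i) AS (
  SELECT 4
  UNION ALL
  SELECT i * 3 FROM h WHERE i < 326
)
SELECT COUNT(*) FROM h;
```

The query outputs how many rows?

Base: i=4.
Iteration 1: 4 < 326 holds -> i = 4 * 3 = 12.
Iteration 2: 12 < 326 holds -> i = 12 * 3 = 36.
Iteration 3: 36 < 326 holds -> i = 36 * 3 = 108.
Iteration 4: 108 < 326 holds -> i = 108 * 3 = 324.
Iteration 5: 324 < 326 holds -> i = 324 * 3 = 972.
Iteration 6: 972 < 326 fails; recursion stops.
Total rows emitted: 6.

6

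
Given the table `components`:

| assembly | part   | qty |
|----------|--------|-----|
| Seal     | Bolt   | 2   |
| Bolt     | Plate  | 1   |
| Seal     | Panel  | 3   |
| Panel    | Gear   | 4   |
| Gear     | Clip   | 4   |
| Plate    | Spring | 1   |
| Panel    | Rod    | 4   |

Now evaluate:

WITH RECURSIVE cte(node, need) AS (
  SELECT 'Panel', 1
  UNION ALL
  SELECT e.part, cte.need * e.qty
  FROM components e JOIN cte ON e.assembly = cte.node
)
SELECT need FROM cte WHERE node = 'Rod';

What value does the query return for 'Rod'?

4

Base: (Panel, need=1).
Iteration 1: components of {Panel} -> Gear = 1*4 = 4, Rod = 1*4 = 4.
Iteration 2: components of {Gear,Rod} -> Clip = 4*4 = 16.
Iteration 3: no further components; recursion stops.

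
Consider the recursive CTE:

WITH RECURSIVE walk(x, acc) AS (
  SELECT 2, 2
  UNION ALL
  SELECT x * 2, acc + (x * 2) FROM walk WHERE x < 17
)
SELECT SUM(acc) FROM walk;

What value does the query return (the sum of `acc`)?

Base: x=2, acc=2.
Iteration 1: 2 < 17 holds -> x = 2 * 2 = 4, acc = 2 + 4 = 6.
Iteration 2: 4 < 17 holds -> x = 4 * 2 = 8, acc = 6 + 8 = 14.
Iteration 3: 8 < 17 holds -> x = 8 * 2 = 16, acc = 14 + 16 = 30.
Iteration 4: 16 < 17 holds -> x = 16 * 2 = 32, acc = 30 + 32 = 62.
Iteration 5: 32 < 17 fails; recursion stops.
SUM(acc) = 2 + 6 + 14 + 30 + 62 = 114.

114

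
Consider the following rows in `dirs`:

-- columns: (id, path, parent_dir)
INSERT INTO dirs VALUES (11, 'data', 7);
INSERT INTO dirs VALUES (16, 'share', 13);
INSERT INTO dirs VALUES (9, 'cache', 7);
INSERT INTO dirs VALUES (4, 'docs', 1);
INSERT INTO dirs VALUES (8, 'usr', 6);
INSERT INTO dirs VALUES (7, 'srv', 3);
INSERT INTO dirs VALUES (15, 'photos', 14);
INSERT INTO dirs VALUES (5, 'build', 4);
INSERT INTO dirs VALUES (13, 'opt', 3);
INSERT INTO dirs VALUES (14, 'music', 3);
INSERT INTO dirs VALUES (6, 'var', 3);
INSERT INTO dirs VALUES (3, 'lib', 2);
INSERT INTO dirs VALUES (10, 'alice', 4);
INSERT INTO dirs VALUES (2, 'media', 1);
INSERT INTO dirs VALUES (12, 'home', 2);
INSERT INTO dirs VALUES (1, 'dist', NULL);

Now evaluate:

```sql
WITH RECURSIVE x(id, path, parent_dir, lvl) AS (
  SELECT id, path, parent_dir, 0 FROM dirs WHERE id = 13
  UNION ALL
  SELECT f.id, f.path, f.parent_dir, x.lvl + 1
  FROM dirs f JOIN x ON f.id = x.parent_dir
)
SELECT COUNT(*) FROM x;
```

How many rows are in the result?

Base: id=13 (opt), parent_dir=3, lvl 0.
Iteration 1: join on id=3 -> lib (id 3, parent_dir=2, lvl 1).
Iteration 2: join on id=2 -> media (id 2, parent_dir=1, lvl 2).
Iteration 3: join on id=1 -> dist (id 1, parent_dir=NULL, lvl 3).
Iteration 4: parent_dir is NULL; no match; recursion stops.
Total rows emitted: 4.

4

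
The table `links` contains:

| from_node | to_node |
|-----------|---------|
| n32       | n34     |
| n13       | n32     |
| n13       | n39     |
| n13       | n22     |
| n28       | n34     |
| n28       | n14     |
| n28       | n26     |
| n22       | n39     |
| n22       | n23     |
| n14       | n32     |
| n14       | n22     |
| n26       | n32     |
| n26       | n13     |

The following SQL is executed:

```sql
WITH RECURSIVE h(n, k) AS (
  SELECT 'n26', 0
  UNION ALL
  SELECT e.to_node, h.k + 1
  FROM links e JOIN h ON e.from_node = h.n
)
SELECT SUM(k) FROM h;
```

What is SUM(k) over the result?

19

Base: (n26, k=0).
Iteration 1: edges from {n26} -> (n13, k=1), (n32, k=1).
Iteration 2: edges from {n13,n32} -> (n22, k=2), (n32, k=2), (n34, k=2), (n39, k=2).
Iteration 3: edges from {n22,n32,n34,n39} -> (n23, k=3), (n34, k=3), (n39, k=3).
Iteration 4: no outgoing edges from {n23,n34,n39}; recursion stops.
SUM(k) = 0 + 1 + 1 + 2 + 2 + 2 + 2 + 3 + 3 + 3 = 19.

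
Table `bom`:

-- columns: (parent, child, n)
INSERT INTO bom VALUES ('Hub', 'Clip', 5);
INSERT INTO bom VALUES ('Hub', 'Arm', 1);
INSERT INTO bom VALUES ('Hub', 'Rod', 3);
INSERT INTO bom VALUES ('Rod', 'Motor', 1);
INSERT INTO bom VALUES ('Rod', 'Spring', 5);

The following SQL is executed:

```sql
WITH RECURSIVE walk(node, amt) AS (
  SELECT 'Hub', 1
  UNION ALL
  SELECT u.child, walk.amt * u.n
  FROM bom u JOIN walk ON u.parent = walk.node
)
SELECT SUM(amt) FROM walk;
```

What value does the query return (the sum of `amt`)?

Base: (Hub, amt=1).
Iteration 1: components of {Hub} -> Arm = 1*1 = 1, Clip = 1*5 = 5, Rod = 1*3 = 3.
Iteration 2: components of {Arm,Clip,Rod} -> Motor = 3*1 = 3, Spring = 3*5 = 15.
Iteration 3: no further components; recursion stops.
SUM(amt) = 1 + 5 + 1 + 3 + 3 + 15 = 28.

28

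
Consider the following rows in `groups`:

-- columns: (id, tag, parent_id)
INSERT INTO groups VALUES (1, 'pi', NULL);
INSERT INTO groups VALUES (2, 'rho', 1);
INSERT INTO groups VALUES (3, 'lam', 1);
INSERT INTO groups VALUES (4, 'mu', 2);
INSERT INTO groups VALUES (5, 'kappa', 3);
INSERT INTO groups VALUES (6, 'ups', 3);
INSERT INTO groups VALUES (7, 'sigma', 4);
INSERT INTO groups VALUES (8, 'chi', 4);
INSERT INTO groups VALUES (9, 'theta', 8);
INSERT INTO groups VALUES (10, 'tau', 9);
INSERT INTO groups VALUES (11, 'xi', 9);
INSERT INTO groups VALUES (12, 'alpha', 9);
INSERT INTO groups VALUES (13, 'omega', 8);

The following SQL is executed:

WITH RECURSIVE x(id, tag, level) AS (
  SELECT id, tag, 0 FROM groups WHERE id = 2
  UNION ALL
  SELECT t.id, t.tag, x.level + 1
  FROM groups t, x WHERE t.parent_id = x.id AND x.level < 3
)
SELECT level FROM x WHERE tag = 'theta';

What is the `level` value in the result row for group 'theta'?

Base: id=2 (rho) at level 0.
Iteration 1: rows with parent_id in {2} -> mu (id 4, level 1).
Iteration 2: rows with parent_id in {4} -> sigma (id 7, level 2), chi (id 8, level 2).
Iteration 3: rows with parent_id in {7,8} -> theta (id 9, level 3), omega (id 13, level 3).
Iteration 4: level < 3 fails for all current rows; recursion stops.

3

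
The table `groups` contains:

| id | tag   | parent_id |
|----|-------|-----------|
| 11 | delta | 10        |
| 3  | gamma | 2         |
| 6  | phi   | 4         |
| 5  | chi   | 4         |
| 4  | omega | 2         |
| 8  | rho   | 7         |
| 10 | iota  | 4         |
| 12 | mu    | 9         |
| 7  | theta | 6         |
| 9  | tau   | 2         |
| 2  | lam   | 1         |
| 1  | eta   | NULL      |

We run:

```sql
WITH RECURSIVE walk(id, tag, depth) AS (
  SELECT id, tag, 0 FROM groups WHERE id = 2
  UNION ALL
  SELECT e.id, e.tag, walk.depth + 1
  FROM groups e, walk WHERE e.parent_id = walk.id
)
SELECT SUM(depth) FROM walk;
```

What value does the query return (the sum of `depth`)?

Base: id=2 (lam) at depth 0.
Iteration 1: rows with parent_id in {2} -> gamma (id 3, depth 1), omega (id 4, depth 1), tau (id 9, depth 1).
Iteration 2: rows with parent_id in {3,4,9} -> chi (id 5, depth 2), phi (id 6, depth 2), iota (id 10, depth 2), mu (id 12, depth 2).
Iteration 3: rows with parent_id in {5,6,10,12} -> theta (id 7, depth 3), delta (id 11, depth 3).
Iteration 4: rows with parent_id in {7,11} -> rho (id 8, depth 4).
Iteration 5: no rows with parent_id in {8}; recursion stops.
SUM(depth) = 0 + 1 + 1 + 1 + 2 + 2 + 2 + 2 + 3 + 3 + 4 = 21.

21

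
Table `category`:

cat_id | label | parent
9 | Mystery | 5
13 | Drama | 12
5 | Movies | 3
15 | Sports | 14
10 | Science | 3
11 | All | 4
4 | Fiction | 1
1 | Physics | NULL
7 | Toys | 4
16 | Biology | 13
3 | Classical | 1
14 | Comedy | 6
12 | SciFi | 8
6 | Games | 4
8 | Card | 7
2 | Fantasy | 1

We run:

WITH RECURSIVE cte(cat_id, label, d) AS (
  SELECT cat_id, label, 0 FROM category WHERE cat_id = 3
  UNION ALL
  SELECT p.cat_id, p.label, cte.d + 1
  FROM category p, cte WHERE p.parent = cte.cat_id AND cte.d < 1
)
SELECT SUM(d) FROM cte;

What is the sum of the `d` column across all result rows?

2

Base: cat_id=3 (Classical) at d 0.
Iteration 1: rows with parent in {3} -> Movies (id 5, d 1), Science (id 10, d 1).
Iteration 2: d < 1 fails for all current rows; recursion stops.
SUM(d) = 0 + 1 + 1 = 2.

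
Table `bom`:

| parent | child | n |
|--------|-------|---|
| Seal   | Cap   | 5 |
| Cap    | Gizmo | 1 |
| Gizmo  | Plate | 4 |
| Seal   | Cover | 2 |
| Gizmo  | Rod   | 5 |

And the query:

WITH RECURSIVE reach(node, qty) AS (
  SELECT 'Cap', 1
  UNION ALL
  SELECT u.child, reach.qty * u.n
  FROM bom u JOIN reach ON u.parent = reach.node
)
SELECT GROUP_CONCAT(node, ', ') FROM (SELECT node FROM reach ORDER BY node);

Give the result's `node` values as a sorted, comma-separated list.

Cap, Gizmo, Plate, Rod

Base: (Cap, qty=1).
Iteration 1: components of {Cap} -> Gizmo = 1*1 = 1.
Iteration 2: components of {Gizmo} -> Plate = 1*4 = 4, Rod = 1*5 = 5.
Iteration 3: no further components; recursion stops.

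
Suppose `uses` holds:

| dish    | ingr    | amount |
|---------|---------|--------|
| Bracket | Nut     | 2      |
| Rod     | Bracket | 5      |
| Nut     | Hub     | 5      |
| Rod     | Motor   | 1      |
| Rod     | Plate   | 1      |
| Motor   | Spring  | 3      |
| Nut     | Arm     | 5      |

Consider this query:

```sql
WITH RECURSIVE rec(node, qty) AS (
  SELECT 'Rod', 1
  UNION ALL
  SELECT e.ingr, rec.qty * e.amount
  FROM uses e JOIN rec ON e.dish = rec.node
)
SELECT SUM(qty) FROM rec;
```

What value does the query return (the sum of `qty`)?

Base: (Rod, qty=1).
Iteration 1: components of {Rod} -> Bracket = 1*5 = 5, Motor = 1*1 = 1, Plate = 1*1 = 1.
Iteration 2: components of {Bracket,Motor,Plate} -> Nut = 5*2 = 10, Spring = 1*3 = 3.
Iteration 3: components of {Nut,Spring} -> Arm = 10*5 = 50, Hub = 10*5 = 50.
Iteration 4: no further components; recursion stops.
SUM(qty) = 1 + 5 + 1 + 1 + 10 + 3 + 50 + 50 = 121.

121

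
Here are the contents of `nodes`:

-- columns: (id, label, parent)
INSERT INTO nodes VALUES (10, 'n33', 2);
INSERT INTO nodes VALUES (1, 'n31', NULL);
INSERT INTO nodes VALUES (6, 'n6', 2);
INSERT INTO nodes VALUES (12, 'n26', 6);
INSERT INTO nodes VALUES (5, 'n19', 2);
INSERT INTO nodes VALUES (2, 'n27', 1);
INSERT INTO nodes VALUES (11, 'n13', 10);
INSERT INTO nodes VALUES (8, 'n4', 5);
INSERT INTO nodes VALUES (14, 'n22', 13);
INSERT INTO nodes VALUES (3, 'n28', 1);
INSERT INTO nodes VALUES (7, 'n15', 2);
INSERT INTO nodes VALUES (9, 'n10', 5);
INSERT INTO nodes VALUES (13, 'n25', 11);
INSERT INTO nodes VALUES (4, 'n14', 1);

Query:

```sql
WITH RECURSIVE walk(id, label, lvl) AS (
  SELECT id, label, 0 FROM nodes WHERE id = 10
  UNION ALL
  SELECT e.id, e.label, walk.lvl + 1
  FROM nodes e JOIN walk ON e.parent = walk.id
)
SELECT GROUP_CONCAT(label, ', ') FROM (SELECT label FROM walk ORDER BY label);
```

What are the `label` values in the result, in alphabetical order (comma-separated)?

n13, n22, n25, n33

Base: id=10 (n33) at lvl 0.
Iteration 1: rows with parent in {10} -> n13 (id 11, lvl 1).
Iteration 2: rows with parent in {11} -> n25 (id 13, lvl 2).
Iteration 3: rows with parent in {13} -> n22 (id 14, lvl 3).
Iteration 4: no rows with parent in {14}; recursion stops.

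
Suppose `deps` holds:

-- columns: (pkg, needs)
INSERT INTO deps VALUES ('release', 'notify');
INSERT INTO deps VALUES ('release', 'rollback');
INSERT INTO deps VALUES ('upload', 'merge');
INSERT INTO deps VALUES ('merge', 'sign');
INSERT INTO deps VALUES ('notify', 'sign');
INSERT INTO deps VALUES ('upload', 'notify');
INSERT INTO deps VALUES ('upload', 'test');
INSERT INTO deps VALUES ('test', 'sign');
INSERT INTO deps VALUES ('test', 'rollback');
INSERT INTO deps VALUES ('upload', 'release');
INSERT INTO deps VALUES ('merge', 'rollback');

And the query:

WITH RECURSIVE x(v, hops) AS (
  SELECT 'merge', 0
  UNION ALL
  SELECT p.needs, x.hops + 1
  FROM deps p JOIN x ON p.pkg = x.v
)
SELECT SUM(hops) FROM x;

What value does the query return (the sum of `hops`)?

2

Base: (merge, hops=0).
Iteration 1: edges from {merge} -> (rollback, hops=1), (sign, hops=1).
Iteration 2: no outgoing edges from {rollback,sign}; recursion stops.
SUM(hops) = 0 + 1 + 1 = 2.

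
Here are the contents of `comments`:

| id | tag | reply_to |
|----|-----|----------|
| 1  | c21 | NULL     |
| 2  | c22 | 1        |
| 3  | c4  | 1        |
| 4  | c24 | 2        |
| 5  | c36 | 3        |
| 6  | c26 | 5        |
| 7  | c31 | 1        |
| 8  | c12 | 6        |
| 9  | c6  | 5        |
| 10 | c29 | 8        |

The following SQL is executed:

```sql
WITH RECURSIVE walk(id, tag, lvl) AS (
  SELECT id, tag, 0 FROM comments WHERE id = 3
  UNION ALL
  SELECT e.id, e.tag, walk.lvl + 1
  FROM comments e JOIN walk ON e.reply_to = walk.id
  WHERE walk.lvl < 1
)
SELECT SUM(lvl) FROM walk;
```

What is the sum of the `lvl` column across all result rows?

Base: id=3 (c4) at lvl 0.
Iteration 1: rows with reply_to in {3} -> c36 (id 5, lvl 1).
Iteration 2: lvl < 1 fails for all current rows; recursion stops.
SUM(lvl) = 0 + 1 = 1.

1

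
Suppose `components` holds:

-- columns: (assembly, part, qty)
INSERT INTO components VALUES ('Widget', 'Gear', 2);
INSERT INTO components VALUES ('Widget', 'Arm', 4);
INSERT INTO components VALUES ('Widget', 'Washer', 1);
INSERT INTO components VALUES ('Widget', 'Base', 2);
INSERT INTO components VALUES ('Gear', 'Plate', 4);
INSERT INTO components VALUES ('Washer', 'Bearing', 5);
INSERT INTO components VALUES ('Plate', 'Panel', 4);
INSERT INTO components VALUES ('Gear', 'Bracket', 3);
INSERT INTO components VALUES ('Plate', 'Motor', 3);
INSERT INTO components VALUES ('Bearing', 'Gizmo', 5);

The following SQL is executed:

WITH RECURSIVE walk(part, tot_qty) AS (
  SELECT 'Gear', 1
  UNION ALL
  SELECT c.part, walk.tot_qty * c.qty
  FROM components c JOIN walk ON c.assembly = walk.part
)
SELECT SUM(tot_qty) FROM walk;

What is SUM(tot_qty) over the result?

36

Base: (Gear, tot_qty=1).
Iteration 1: components of {Gear} -> Bracket = 1*3 = 3, Plate = 1*4 = 4.
Iteration 2: components of {Bracket,Plate} -> Motor = 4*3 = 12, Panel = 4*4 = 16.
Iteration 3: no further components; recursion stops.
SUM(tot_qty) = 1 + 4 + 3 + 16 + 12 = 36.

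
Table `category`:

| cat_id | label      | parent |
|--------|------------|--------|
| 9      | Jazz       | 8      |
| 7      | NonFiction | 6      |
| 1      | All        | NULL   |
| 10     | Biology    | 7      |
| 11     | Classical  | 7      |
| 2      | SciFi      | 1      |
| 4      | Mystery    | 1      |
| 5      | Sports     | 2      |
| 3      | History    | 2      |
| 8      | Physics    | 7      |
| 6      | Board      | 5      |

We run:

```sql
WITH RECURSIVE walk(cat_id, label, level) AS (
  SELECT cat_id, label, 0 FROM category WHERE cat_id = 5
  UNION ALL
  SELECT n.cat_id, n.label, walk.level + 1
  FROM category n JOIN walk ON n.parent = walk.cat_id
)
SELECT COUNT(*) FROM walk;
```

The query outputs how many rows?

Base: cat_id=5 (Sports) at level 0.
Iteration 1: rows with parent in {5} -> Board (id 6, level 1).
Iteration 2: rows with parent in {6} -> NonFiction (id 7, level 2).
Iteration 3: rows with parent in {7} -> Physics (id 8, level 3), Biology (id 10, level 3), Classical (id 11, level 3).
Iteration 4: rows with parent in {8,10,11} -> Jazz (id 9, level 4).
Iteration 5: no rows with parent in {9}; recursion stops.
Total rows emitted: 7.

7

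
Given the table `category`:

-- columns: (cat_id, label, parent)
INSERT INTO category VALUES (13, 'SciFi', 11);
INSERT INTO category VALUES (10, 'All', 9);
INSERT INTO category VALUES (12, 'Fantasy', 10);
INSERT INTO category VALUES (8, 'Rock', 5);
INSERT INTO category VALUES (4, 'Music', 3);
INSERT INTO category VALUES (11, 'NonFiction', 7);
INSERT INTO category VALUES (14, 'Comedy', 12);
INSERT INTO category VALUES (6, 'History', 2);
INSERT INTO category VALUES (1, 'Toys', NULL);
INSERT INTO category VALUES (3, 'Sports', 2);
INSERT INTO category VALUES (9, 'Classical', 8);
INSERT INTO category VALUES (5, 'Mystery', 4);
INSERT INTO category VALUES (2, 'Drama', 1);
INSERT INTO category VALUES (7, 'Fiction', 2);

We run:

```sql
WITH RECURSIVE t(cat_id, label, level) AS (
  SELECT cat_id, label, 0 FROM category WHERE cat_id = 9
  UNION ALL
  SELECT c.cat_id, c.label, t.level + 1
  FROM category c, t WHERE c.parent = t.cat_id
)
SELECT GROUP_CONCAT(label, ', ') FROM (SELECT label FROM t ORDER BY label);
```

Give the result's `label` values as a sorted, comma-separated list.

All, Classical, Comedy, Fantasy

Base: cat_id=9 (Classical) at level 0.
Iteration 1: rows with parent in {9} -> All (id 10, level 1).
Iteration 2: rows with parent in {10} -> Fantasy (id 12, level 2).
Iteration 3: rows with parent in {12} -> Comedy (id 14, level 3).
Iteration 4: no rows with parent in {14}; recursion stops.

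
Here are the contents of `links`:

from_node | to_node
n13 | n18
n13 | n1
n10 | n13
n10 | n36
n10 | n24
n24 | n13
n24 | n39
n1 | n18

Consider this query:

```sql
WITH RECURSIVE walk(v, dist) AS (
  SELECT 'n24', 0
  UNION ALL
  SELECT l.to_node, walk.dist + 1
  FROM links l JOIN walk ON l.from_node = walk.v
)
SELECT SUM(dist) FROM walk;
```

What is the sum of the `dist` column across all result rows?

9

Base: (n24, dist=0).
Iteration 1: edges from {n24} -> (n13, dist=1), (n39, dist=1).
Iteration 2: edges from {n13,n39} -> (n1, dist=2), (n18, dist=2).
Iteration 3: edges from {n1,n18} -> (n18, dist=3).
Iteration 4: no outgoing edges from {n18}; recursion stops.
SUM(dist) = 0 + 1 + 1 + 2 + 2 + 3 = 9.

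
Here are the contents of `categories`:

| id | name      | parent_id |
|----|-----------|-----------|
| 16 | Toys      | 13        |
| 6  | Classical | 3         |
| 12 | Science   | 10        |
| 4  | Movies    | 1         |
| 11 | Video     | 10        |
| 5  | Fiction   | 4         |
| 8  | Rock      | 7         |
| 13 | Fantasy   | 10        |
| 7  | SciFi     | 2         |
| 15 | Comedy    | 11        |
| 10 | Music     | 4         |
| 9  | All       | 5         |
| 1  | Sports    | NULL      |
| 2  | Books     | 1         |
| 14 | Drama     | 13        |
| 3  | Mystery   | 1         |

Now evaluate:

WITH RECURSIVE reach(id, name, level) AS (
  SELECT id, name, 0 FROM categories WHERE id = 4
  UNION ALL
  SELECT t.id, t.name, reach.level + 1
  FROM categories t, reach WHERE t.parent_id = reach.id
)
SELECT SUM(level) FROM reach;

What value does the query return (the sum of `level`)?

Base: id=4 (Movies) at level 0.
Iteration 1: rows with parent_id in {4} -> Fiction (id 5, level 1), Music (id 10, level 1).
Iteration 2: rows with parent_id in {5,10} -> All (id 9, level 2), Video (id 11, level 2), Science (id 12, level 2), Fantasy (id 13, level 2).
Iteration 3: rows with parent_id in {9,11,12,13} -> Drama (id 14, level 3), Comedy (id 15, level 3), Toys (id 16, level 3).
Iteration 4: no rows with parent_id in {14,15,16}; recursion stops.
SUM(level) = 0 + 1 + 1 + 2 + 2 + 2 + 2 + 3 + 3 + 3 = 19.

19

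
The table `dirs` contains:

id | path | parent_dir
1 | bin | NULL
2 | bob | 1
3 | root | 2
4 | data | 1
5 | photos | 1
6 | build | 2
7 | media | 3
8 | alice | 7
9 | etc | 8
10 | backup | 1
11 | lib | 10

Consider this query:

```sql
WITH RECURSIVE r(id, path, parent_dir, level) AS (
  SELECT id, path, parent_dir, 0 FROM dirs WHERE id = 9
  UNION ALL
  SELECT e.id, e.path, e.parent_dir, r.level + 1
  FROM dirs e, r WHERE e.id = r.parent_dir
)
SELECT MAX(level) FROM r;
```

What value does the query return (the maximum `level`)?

Base: id=9 (etc), parent_dir=8, level 0.
Iteration 1: join on id=8 -> alice (id 8, parent_dir=7, level 1).
Iteration 2: join on id=7 -> media (id 7, parent_dir=3, level 2).
Iteration 3: join on id=3 -> root (id 3, parent_dir=2, level 3).
Iteration 4: join on id=2 -> bob (id 2, parent_dir=1, level 4).
Iteration 5: join on id=1 -> bin (id 1, parent_dir=NULL, level 5).
Iteration 6: parent_dir is NULL; no match; recursion stops.
level values: 0, 1, 2, 3, 4, 5; the maximum is 5.

5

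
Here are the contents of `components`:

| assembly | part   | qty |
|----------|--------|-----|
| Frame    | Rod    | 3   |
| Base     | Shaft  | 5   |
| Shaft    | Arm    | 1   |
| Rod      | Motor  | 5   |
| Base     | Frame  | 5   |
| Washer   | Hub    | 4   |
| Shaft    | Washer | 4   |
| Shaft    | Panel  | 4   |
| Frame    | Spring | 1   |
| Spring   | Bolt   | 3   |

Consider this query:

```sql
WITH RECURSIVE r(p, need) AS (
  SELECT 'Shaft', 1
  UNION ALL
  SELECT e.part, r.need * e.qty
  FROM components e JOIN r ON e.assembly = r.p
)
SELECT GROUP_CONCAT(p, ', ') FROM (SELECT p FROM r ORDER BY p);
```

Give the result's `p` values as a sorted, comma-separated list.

Arm, Hub, Panel, Shaft, Washer

Base: (Shaft, need=1).
Iteration 1: components of {Shaft} -> Arm = 1*1 = 1, Panel = 1*4 = 4, Washer = 1*4 = 4.
Iteration 2: components of {Arm,Panel,Washer} -> Hub = 4*4 = 16.
Iteration 3: no further components; recursion stops.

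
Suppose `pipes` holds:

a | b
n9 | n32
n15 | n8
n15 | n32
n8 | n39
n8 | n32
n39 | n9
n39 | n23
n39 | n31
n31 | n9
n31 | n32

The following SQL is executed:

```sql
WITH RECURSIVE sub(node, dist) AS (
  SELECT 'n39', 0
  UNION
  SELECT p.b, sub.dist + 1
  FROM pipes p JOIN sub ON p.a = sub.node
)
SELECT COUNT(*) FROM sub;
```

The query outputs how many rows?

7

Base: (n39, dist=0).
Iteration 1: edges from {n39} -> (n23, dist=1), (n31, dist=1), (n9, dist=1).
Iteration 2: edges from {n23,n31,n9} -> (n32, dist=2), (n9, dist=2). [UNION drops 1 duplicate row(s)]
Iteration 3: edges from {n32,n9} -> (n32, dist=3).
Iteration 4: no outgoing edges from {n32}; recursion stops.
Total rows emitted: 7.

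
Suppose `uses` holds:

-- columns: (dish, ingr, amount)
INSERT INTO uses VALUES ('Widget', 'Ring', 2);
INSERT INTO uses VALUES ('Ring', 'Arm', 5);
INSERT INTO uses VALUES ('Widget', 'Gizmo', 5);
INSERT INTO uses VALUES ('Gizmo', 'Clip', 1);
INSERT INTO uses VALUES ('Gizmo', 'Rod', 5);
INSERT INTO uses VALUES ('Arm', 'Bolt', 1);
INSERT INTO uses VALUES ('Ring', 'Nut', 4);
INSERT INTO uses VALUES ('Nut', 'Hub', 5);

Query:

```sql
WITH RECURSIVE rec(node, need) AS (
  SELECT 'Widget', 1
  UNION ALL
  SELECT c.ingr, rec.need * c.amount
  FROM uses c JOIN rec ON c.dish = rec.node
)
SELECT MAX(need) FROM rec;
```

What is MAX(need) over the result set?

40

Base: (Widget, need=1).
Iteration 1: components of {Widget} -> Gizmo = 1*5 = 5, Ring = 1*2 = 2.
Iteration 2: components of {Gizmo,Ring} -> Arm = 2*5 = 10, Clip = 5*1 = 5, Nut = 2*4 = 8, Rod = 5*5 = 25.
Iteration 3: components of {Arm,Clip,Nut,Rod} -> Bolt = 10*1 = 10, Hub = 8*5 = 40.
Iteration 4: no further components; recursion stops.
need values: 1, 2, 5, 10, 8, 5, 25, 10, 40; the maximum is 40.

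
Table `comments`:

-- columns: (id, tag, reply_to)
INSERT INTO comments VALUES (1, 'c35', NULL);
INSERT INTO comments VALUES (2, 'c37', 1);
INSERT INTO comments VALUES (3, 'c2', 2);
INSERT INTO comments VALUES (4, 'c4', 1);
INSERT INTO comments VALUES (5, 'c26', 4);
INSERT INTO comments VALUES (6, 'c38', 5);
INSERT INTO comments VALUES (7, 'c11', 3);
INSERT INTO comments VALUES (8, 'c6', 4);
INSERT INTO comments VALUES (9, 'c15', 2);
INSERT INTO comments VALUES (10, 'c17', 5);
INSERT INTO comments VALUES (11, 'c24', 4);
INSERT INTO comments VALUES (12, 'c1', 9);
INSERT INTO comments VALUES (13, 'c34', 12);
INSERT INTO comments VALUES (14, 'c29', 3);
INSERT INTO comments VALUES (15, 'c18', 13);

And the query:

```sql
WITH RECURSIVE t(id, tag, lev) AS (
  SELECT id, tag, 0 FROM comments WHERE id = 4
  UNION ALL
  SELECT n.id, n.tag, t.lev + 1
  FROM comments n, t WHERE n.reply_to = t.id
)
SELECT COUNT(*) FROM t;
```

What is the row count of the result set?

Base: id=4 (c4) at lev 0.
Iteration 1: rows with reply_to in {4} -> c26 (id 5, lev 1), c6 (id 8, lev 1), c24 (id 11, lev 1).
Iteration 2: rows with reply_to in {5,8,11} -> c38 (id 6, lev 2), c17 (id 10, lev 2).
Iteration 3: no rows with reply_to in {6,10}; recursion stops.
Total rows emitted: 6.

6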